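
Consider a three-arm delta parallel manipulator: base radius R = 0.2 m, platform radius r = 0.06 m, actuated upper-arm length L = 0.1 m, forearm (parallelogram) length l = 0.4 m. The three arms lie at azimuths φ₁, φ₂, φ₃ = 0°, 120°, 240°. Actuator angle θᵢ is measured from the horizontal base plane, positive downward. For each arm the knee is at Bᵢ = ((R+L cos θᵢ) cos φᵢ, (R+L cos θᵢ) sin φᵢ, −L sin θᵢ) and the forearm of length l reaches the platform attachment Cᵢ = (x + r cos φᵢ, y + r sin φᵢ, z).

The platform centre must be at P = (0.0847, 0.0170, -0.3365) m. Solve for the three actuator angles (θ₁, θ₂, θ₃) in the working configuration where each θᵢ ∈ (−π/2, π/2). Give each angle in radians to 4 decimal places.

rotate P by −φ1: (0.0847, 0.0170, -0.3365)
  A cos θ + B sin θ = C:  0.0553·cos θ + -0.3365·sin θ = 0.1671
  θ1 = atan2(B,A) + arccos(C/0.3410) = -0.3492
arm 2 (φ=120.0°): x'=-0.0276, y'=-0.0819
  A cos θ + B sin θ = C:  0.1676·cos θ + -0.3365·sin θ = 0.0098
  √(A²+B²)=0.3759;  θ2 = -1.1086+1.5446 ≈ 0.4360
φ3=240.0° → target in arm frame (-0.0571, 0.0649)
  A cos θ + B sin θ = C:  0.1971·cos θ + -0.3365·sin θ = -0.0314
  θ3 = atan2(B,A) + arccos(C/0.3900) = 0.6104

θ₁ = -0.3492, θ₂ = 0.4360, θ₃ = 0.6104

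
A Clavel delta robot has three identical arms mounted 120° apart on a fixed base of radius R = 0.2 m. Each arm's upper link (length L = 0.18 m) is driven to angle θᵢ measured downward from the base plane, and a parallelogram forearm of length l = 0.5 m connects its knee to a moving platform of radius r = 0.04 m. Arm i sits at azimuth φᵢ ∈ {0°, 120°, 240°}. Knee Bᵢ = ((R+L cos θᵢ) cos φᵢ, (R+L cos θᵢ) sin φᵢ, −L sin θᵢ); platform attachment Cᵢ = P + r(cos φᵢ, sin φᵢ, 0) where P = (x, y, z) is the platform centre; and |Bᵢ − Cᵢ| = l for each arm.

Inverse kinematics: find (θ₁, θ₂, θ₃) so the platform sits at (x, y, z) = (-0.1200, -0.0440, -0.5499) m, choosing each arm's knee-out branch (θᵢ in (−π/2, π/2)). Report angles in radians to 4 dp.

θ₁ = 1.3090, θ₂ = 0.8728, θ₃ = 0.6111

φ1=0.0° → target in arm frame (-0.1200, -0.0440)
  A cos θ + B sin θ = C:  0.2800·cos θ + -0.5499·sin θ = -0.4587
  θ1 = atan2(B,A) + arccos(C/0.6171) = 1.3090
arm 2 (φ=120.0°): x'=0.0219, y'=0.1259
  A cos θ + B sin θ = C:  0.1381·cos θ + -0.5499·sin θ = -0.3326
  γ=atan2(-0.5499,0.1381)=-1.3247;  ψ=arccos(-0.5865)=2.1976;  θ2=γ+ψ≈0.8728
φ3=240.0° → target in arm frame (0.0981, -0.0819)
  e−x'=0.0619;  (l²−L²−(e−x')²−y'²−z²)/2L = -0.2648
  θ3 = atan2(B,A) + arccos(C/0.5534) = 0.6111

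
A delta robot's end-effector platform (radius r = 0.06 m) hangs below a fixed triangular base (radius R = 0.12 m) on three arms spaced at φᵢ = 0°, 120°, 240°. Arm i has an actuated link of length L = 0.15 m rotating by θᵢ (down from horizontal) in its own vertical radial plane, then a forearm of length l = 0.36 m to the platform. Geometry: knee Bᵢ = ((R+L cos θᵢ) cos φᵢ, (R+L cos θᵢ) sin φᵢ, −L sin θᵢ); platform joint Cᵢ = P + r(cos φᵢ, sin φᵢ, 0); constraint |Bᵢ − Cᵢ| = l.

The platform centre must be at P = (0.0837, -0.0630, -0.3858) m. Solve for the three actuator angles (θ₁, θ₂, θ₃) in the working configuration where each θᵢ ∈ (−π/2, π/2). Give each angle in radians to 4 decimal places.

rotate P by −φ1: (0.0837, -0.0630, -0.3858)
  A=-0.0237, B=-0.3858, C=(l²−L²−A²−y'²−z²)/(2L)=-0.1542
  γ=atan2(-0.3858,-0.0237)=-1.6322;  ψ=arccos(-0.3990)=1.9813;  θ1=γ+ψ≈0.3491
arm 2 (φ=120.0°): x'=-0.0964, y'=-0.0410
  e−x'=0.1564;  (l²−L²−(e−x')²−y'²−z²)/2L = -0.2263
  √(A²+B²)=0.4163;  θ2 = -1.1856+2.1455 ≈ 0.9598
arm 3 (φ=240.0°): x'=0.0127, y'=0.1040
  A cos θ + B sin θ = C:  0.0473·cos θ + -0.3858·sin θ = -0.1826
  γ=atan2(-0.3858,0.0473)=-1.4488;  ψ=arccos(-0.4699)=2.0600;  θ3=γ+ψ≈0.6111

θ₁ = 0.3491, θ₂ = 0.9598, θ₃ = 0.6111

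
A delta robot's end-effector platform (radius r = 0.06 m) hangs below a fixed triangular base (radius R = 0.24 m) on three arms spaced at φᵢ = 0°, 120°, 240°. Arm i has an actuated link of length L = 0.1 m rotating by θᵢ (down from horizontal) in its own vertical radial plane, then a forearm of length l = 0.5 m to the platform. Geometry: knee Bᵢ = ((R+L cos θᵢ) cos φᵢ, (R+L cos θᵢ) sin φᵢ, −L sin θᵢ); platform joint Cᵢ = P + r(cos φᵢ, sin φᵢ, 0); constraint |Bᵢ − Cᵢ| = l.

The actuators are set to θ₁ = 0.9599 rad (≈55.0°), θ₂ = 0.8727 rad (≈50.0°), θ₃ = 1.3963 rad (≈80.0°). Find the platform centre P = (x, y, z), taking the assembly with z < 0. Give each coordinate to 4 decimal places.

φ1=0.0°: virtual centre (0.2374, 0.0000, -0.0819), radius l
arm 2 at φ=120.0°: (R−r)+L cos θ2 = 0.2443;  O2 = (-0.1221, 0.2115, -0.0766)
arm 3 at φ=240.0°: (R−r)+L cos θ3 = 0.1974;  O3 = (-0.0987, -0.1709, -0.0985)
|O₂|²−|O₁|² = 0.0025;  |O₃|²−|O₁|² = -0.0144
[-0.7190 0.4231 0.0106]·P = 0.0025;  [-0.6721 -0.3418 -0.0331]·P = -0.0144
Cramer: x(z) = 0.0099-0.0196z;  y(z) = 0.0227-0.0584z
sphere 1 gives Az²+Bz+C=0 with A=1.0038, B=0.1701, C=-0.1910;  B²−4AC=0.7960;  roots -0.5291, 0.3597;  negative root z = -0.5291
x = 0.0203, y = 0.0536

(0.0203, 0.0536, -0.5291)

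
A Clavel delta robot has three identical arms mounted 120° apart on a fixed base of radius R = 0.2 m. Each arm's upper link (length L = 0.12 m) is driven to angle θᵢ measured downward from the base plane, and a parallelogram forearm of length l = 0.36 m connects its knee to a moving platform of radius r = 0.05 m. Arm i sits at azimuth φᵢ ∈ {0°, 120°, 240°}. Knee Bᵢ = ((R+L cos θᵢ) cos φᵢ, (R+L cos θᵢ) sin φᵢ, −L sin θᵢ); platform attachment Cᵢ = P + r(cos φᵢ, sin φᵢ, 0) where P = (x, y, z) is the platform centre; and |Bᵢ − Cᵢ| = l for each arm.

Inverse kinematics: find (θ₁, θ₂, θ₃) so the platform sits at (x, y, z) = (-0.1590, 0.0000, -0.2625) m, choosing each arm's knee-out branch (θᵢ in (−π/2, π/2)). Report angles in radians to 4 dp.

rotate P by −φ1: (-0.1590, 0.0000, -0.2625)
  A=0.3090, B=-0.2625, C=(l²−L²−A²−y'²−z²)/(2L)=-0.2049
  γ=atan2(-0.2625,0.3090)=-0.7042;  ψ=arccos(-0.5055)=2.1007;  θ1=γ+ψ≈1.3965
arm 2 (φ=120.0°): x'=0.0795, y'=0.1377
  e−x'=0.0705;  (l²−L²−(e−x')²−y'²−z²)/2L = 0.0932
  γ=atan2(-0.2625,0.0705)=-1.3084;  ψ=arccos(0.3428)=1.2209;  θ2=γ+ψ≈-0.0875
φ3=240.0° → target in arm frame (0.0795, -0.1377)
  A cos θ + B sin θ = C:  0.0705·cos θ + -0.2625·sin θ = 0.0932
  √(A²+B²)=0.2718;  θ3 = -1.3084+1.2209 ≈ -0.0875

θ₁ = 1.3965, θ₂ = -0.0875, θ₃ = -0.0875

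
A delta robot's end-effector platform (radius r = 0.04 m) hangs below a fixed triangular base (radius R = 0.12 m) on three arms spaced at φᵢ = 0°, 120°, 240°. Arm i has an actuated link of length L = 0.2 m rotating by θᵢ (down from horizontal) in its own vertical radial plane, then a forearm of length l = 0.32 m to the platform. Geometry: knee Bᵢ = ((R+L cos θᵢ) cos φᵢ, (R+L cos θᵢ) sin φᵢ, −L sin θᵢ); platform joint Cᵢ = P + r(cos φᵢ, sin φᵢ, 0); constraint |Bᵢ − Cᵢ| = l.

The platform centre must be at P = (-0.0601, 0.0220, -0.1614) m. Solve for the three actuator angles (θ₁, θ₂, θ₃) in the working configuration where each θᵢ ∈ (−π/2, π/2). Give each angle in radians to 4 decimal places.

θ₁ = 0.5238, θ₂ = -0.3493, θ₃ = -0.0002

rotate P by −φ1: (-0.0601, 0.0220, -0.1614)
  e−x'=0.1401;  (l²−L²−(e−x')²−y'²−z²)/2L = 0.0406
  γ=atan2(-0.1614,0.1401)=-0.8559;  ψ=arccos(0.1899)=1.3797;  θ1=γ+ψ≈0.5238
φ2=120.0° → target in arm frame (0.0491, 0.0410)
  e−x'=0.0309;  (l²−L²−(e−x')²−y'²−z²)/2L = 0.0843
  √(A²+B²)=0.1643;  θ2 = -1.3817+1.0323 ≈ -0.3493
rotate P by −φ3: (0.0110, -0.0630, -0.1614)
  e−x'=0.0690;  (l²−L²−(e−x')²−y'²−z²)/2L = 0.0690
  θ3 = atan2(B,A) + arccos(C/0.1755) = -0.0002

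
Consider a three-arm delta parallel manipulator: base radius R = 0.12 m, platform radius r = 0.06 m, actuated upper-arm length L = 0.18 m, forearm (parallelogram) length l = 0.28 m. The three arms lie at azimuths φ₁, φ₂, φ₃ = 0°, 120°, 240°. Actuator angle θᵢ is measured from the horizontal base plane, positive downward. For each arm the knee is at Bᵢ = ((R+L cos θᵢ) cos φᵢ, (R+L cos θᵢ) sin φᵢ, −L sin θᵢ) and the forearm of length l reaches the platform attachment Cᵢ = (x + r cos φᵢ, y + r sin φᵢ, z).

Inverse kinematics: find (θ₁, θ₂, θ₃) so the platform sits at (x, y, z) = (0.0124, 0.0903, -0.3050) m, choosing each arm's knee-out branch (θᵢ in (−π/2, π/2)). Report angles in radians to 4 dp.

rotate P by −φ1: (0.0124, 0.0903, -0.3050)
  e−x'=0.0476;  (l²−L²−(e−x')²−y'²−z²)/2L = -0.1596
  γ=atan2(-0.3050,0.0476)=-1.4160;  ψ=arccos(-0.5169)=2.1140;  θ1=γ+ψ≈0.6981
arm 2 (φ=120.0°): x'=0.0720, y'=-0.0559
  e−x'=-0.0120;  (l²−L²−(e−x')²−y'²−z²)/2L = -0.1397
  γ=atan2(-0.3050,-0.0120)=-1.6101;  ψ=arccos(-0.4577)=2.0462;  θ2=γ+ψ≈0.4361
rotate P by −φ3: (-0.0844, -0.0344, -0.3050)
  e−x'=0.1444;  (l²−L²−(e−x')²−y'²−z²)/2L = -0.1918
  √(A²+B²)=0.3375;  θ3 = -1.1286+2.1755 ≈ 1.0468

θ₁ = 0.6981, θ₂ = 0.4361, θ₃ = 1.0468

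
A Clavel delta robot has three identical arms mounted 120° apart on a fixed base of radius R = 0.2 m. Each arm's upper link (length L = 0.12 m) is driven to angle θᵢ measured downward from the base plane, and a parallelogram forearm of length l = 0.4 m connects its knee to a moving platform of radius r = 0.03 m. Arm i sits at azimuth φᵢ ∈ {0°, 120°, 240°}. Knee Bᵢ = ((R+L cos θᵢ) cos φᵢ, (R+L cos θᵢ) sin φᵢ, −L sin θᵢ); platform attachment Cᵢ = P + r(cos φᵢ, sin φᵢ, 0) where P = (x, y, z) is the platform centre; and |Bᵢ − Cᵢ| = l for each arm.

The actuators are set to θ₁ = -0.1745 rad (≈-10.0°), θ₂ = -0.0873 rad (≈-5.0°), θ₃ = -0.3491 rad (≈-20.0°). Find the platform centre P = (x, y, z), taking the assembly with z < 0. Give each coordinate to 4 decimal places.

(-0.0022, -0.0134, -0.2540)

φ1=0.0°: virtual centre (0.2882, 0.0000, 0.0208), radius l
arm 2 at φ=120.0°: ρ2 = 0.2895;  centre 2 = (-0.1448, 0.2508, 0.0105)
centre 3 = (0.2828·cos240.0°, 0.2828·sin240.0°, 0.0410) = (-0.1414, -0.2449, 0.0410)
|centre ₂|²−|centre ₁|² = 0.0005;  |centre ₃|²−|centre ₁|² = -0.0018
linear system: -0.8659x+0.5015y = 0.0005−-0.0207z; -0.8591x+-0.4898y = -0.0018−0.0404z
det = 0.8549;  x = 0.0008+0.0118z,  y = 0.0023+0.0618z
sphere 1 gives Az²+Bz+C=0 with A=1.0040, B=-0.0482, C=-0.0770;  B²−4AC=0.3115;  roots -0.2540, 0.3019;  negative root z = -0.2540
x = -0.0022, y = -0.0134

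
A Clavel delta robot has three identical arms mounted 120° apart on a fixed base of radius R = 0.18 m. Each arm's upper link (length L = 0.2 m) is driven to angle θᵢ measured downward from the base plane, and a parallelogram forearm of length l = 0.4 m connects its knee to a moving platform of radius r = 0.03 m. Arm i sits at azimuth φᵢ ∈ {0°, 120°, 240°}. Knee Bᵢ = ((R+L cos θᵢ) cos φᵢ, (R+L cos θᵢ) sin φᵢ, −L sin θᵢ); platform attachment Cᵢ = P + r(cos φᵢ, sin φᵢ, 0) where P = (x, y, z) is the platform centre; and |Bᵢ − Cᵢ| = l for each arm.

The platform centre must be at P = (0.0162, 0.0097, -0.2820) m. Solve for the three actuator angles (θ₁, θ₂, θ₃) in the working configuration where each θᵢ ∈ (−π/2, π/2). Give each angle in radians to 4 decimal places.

φ1=0.0° → target in arm frame (0.0162, 0.0097)
  A cos θ + B sin θ = C:  0.1338·cos θ + -0.2820·sin θ = 0.0562
  γ=atan2(-0.2820,0.1338)=-1.1278;  ψ=arccos(0.1800)=1.3898;  θ1=γ+ψ≈0.2620
rotate P by −φ2: (0.0003, -0.0189, -0.2820)
  A cos θ + B sin θ = C:  0.1497·cos θ + -0.2820·sin θ = 0.0443
  √(A²+B²)=0.3193;  θ2 = -1.0828+1.4317 ≈ 0.3489
arm 3 (φ=240.0°): x'=-0.0165, y'=0.0092
  A=0.1665, B=-0.2820, C=(l²−L²−A²−y'²−z²)/(2L)=0.0317
  γ=atan2(-0.2820,0.1665)=-1.0374;  ψ=arccos(0.0967)=1.4739;  θ3=γ+ψ≈0.4365

θ₁ = 0.2620, θ₂ = 0.3489, θ₃ = 0.4365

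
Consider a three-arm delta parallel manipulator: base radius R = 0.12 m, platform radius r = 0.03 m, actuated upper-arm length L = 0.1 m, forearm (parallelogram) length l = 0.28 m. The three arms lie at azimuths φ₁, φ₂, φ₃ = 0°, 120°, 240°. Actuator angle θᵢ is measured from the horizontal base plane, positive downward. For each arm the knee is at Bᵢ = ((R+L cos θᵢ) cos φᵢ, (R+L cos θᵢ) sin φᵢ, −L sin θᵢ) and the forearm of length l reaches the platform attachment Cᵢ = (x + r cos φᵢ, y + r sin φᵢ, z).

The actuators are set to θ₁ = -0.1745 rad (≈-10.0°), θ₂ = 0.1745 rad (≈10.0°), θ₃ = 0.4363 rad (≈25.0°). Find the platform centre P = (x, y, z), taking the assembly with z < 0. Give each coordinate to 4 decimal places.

(0.0381, 0.0197, -0.2180)

arm 1 at φ=0.0°: ρ1 = 0.1885;  S1 = (0.1885, 0.0000, 0.0174)
arm 2 at φ=120.0°: ρ2 = 0.1885;  S2 = (-0.0942, 0.1632, -0.0174)
φ3=240.0°: virtual centre (-0.0903, -0.1564, -0.0423), radius l
|S₂|²−|S₁|² = 0.0000;  |S₃|²−|S₁|² = -0.0014
[-0.5654 0.3265 -0.0694]·P = 0.0000;  [-0.5576 -0.3129 -0.1192]·P = -0.0014
det = 0.3589;  x = 0.0013+-0.1690z,  y = 0.0022+-0.0800z
quadratic in z: (1.0349)z²+(0.0282)z+(-0.0431)=0, √Δ=0.4231 → z ∈ {-0.2180, 0.1908}; z = -0.2180 (taking z<0)
x = 0.0381, y = 0.0197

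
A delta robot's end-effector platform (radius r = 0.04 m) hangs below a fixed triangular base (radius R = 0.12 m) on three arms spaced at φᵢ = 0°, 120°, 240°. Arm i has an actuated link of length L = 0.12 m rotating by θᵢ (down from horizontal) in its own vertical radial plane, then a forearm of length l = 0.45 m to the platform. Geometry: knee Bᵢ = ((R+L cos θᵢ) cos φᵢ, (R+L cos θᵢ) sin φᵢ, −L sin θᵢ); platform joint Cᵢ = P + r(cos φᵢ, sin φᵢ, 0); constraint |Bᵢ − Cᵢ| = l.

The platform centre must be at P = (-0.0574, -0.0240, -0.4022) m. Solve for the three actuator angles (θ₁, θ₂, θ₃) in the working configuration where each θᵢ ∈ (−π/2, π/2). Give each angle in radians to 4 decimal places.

rotate P by −φ1: (-0.0574, -0.0240, -0.4022)
  e−x'=0.1374;  (l²−L²−(e−x')²−y'²−z²)/2L = 0.0287
  √(A²+B²)=0.4250;  θ1 = -1.2416+1.5033 ≈ 0.2617
φ2=120.0° → target in arm frame (0.0079, 0.0617)
  A cos θ + B sin θ = C:  0.0721·cos θ + -0.4022·sin θ = 0.0722
  √(A²+B²)=0.4086;  θ2 = -1.3935+1.3931 ≈ -0.0003
rotate P by −φ3: (0.0495, -0.0377, -0.4022)
  A=0.0305, B=-0.4022, C=(l²−L²−A²−y'²−z²)/(2L)=0.0999
  γ=atan2(-0.4022,0.0305)=-1.4951;  ψ=arccos(0.2477)=1.3205;  θ3=γ+ψ≈-0.1746

θ₁ = 0.2617, θ₂ = -0.0003, θ₃ = -0.1746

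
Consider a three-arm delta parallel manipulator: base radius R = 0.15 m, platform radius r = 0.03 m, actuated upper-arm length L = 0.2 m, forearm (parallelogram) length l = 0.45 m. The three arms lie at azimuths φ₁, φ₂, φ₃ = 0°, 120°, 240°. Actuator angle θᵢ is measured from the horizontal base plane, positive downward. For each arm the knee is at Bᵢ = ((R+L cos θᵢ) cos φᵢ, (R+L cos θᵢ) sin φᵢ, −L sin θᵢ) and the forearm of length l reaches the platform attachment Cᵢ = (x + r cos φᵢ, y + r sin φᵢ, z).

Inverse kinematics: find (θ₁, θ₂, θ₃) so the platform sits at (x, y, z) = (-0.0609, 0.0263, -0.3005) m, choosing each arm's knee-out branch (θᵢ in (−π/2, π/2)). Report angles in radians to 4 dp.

θ₁ = 0.2618, θ₂ = -0.3487, θ₃ = -0.0873

φ1=0.0° → target in arm frame (-0.0609, 0.0263)
  A cos θ + B sin θ = C:  0.1809·cos θ + -0.3005·sin θ = 0.0970
  θ1 = atan2(B,A) + arccos(C/0.3507) = 0.2618
φ2=120.0° → target in arm frame (0.0532, 0.0396)
  A=0.0668, B=-0.3005, C=(l²−L²−A²−y'²−z²)/(2L)=0.1654
  √(A²+B²)=0.3078;  θ2 = -1.3521+1.0034 ≈ -0.3487
rotate P by −φ3: (0.0077, -0.0659, -0.3005)
  A cos θ + B sin θ = C:  0.1123·cos θ + -0.3005·sin θ = 0.1381
  √(A²+B²)=0.3208;  θ3 = -1.2131+1.1258 ≈ -0.0873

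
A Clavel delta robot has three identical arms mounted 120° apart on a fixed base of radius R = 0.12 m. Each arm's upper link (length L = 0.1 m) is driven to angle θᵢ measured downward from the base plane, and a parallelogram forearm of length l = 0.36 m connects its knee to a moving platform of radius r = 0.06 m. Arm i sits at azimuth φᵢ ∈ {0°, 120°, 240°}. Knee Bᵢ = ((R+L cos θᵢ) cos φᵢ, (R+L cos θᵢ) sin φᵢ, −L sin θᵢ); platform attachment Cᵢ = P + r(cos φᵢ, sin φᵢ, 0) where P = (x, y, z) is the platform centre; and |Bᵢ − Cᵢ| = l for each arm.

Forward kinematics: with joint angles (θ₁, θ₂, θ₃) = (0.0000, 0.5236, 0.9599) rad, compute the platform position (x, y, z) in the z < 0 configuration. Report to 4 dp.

(0.1135, 0.0640, -0.3512)

arm 1 at φ=0.0°: e+L cos θ1 = 0.1600;  centre 1 = (0.1600, 0.0000, 0.0000)
φ2=120.0°: virtual centre (-0.0733, 0.1270, -0.0500), radius l
arm 3 at φ=240.0°: e+L cos θ3 = 0.1174;  centre 3 = (-0.0587, -0.1016, -0.0819)
eliminate P² terms by subtracting sphere 1 from 2 and 3
plane₁₂: -0.4666x+0.2539y+-0.1000z = -0.0016
det = 0.2059;  x = 0.0079+-0.3008z,  y = 0.0082+-0.1588z
sphere 1 gives Az²+Bz+C=0 with A=1.1157, B=0.0889, C=-0.1064;  B²−4AC=0.4827;  roots -0.3512, 0.2715;  negative root z = -0.3512
x = 0.1135, y = 0.0640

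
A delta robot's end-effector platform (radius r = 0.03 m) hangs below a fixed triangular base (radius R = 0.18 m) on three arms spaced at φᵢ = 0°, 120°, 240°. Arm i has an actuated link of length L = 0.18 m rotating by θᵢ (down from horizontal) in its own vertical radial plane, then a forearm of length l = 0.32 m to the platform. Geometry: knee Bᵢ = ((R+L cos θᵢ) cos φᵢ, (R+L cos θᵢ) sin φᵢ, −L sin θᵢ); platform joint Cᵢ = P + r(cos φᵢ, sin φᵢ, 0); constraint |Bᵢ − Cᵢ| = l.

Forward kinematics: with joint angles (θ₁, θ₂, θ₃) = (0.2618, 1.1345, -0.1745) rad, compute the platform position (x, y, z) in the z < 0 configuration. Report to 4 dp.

(0.0294, -0.0893, -0.1345)

φ1=0.0°: virtual centre (0.3239, 0.0000, -0.0466), radius l
arm 2 at φ=120.0°: (R−r)+L cos θ2 = 0.2261;  S2 = (-0.1130, 0.1958, -0.1631)
arm 3 at φ=240.0°: (R−r)+L cos θ3 = 0.3273;  S3 = (-0.1636, -0.2834, 0.0313)
|S₂|²−|S₁|² = -0.0293;  |S₃|²−|S₁|² = 0.0010
plane₁₂: -0.8738x+0.3916y+-0.2331z = -0.0293
det = 0.8771;  x = 0.0185+-0.0812z,  y = -0.0336+0.4142z
sphere 1 gives Az²+Bz+C=0 with A=1.1782, B=0.1149, C=-0.0059;  B²−4AC=0.0408;  roots -0.1345, 0.0370;  negative root z = -0.1345
x = 0.0294, y = -0.0893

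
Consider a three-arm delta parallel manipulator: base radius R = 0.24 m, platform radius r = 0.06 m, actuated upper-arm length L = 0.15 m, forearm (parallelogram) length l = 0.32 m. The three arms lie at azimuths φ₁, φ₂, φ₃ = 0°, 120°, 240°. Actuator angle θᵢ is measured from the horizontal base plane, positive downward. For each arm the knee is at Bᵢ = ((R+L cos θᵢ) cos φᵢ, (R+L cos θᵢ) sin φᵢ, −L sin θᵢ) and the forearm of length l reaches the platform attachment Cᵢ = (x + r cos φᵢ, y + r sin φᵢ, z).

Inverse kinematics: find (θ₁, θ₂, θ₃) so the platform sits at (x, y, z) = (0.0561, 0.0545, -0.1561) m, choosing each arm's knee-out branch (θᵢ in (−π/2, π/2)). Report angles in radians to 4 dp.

rotate P by −φ1: (0.0561, 0.0545, -0.1561)
  e−x'=0.1239;  (l²−L²−(e−x')²−y'²−z²)/2L = 0.1240
  √(A²+B²)=0.1993;  θ1 = -0.8999+0.8990 ≈ -0.0009
rotate P by −φ2: (0.0191, -0.0758, -0.1561)
  e−x'=0.1609;  (l²−L²−(e−x')²−y'²−z²)/2L = 0.0797
  γ=atan2(-0.1561,0.1609)=-0.7704;  ψ=arccos(0.3556)=1.2073;  θ2=γ+ψ≈0.4369
arm 3 (φ=240.0°): x'=-0.0752, y'=0.0213
  A=0.2552, B=-0.1561, C=(l²−L²−A²−y'²−z²)/(2L)=-0.0336
  θ3 = atan2(B,A) + arccos(C/0.2992) = 1.1344

θ₁ = -0.0009, θ₂ = 0.4369, θ₃ = 1.1344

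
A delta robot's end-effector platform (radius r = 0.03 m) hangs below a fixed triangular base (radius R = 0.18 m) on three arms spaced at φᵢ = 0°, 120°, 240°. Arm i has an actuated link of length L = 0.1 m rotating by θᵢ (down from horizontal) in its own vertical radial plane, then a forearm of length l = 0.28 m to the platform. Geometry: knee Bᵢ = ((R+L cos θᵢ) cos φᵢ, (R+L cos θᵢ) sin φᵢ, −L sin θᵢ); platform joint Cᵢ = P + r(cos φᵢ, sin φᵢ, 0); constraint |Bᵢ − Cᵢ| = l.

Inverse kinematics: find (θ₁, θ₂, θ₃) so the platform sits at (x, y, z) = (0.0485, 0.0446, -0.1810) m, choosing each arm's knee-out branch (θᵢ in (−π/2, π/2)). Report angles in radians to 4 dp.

θ₁ = -0.0864, θ₂ = 0.3490, θ₃ = 1.0472

arm 1 (φ=0.0°): x'=0.0485, y'=0.0446
  A cos θ + B sin θ = C:  0.1015·cos θ + -0.1810·sin θ = 0.1167
  γ=atan2(-0.1810,0.1015)=-1.0597;  ψ=arccos(0.5625)=0.9733;  θ1=γ+ψ≈-0.0864
arm 2 (φ=120.0°): x'=0.0144, y'=-0.0643
  A=0.1356, B=-0.1810, C=(l²−L²−A²−y'²−z²)/(2L)=0.0656
  √(A²+B²)=0.2262;  θ2 = -0.9277+1.2768 ≈ 0.3490
rotate P by −φ3: (-0.0629, 0.0197, -0.1810)
  e−x'=0.2129;  (l²−L²−(e−x')²−y'²−z²)/2L = -0.0503
  θ3 = atan2(B,A) + arccos(C/0.2794) = 1.0472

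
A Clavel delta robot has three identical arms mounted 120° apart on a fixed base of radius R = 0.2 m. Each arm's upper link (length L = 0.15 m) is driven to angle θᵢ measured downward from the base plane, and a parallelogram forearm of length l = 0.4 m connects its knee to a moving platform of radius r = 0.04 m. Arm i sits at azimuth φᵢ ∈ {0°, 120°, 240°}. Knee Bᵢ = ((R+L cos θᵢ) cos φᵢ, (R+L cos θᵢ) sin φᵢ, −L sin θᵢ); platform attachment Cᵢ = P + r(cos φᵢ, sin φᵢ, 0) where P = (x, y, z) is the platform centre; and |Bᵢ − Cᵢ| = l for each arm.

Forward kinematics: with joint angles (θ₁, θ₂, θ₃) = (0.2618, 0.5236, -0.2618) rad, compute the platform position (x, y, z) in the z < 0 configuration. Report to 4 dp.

(-0.0091, -0.0659, -0.2777)

arm 1 at φ=0.0°: e+L cos θ1 = 0.3049;  S1 = (0.3049, 0.0000, -0.0388)
arm 2 at φ=120.0°: e+L cos θ2 = 0.2899;  S2 = (-0.1450, 0.2511, -0.0750)
φ3=240.0°: virtual centre (-0.1524, -0.2640, 0.0388), radius l
subtract pairs → two planes through P
linear system: -0.8997x+0.5021y = -0.0048−-0.0724z; -0.9147x+-0.5281y = 0.0000−0.1553z
Cramer: x(z) = 0.0027+0.0426z;  y(z) = -0.0047+0.2204z
quadratic in z: (1.0504)z²+(0.0499)z+(-0.0672)=0, √Δ=0.5335 → z ∈ {-0.2777, 0.2302}; z = -0.2777 (taking z<0)
x = -0.0091, y = -0.0659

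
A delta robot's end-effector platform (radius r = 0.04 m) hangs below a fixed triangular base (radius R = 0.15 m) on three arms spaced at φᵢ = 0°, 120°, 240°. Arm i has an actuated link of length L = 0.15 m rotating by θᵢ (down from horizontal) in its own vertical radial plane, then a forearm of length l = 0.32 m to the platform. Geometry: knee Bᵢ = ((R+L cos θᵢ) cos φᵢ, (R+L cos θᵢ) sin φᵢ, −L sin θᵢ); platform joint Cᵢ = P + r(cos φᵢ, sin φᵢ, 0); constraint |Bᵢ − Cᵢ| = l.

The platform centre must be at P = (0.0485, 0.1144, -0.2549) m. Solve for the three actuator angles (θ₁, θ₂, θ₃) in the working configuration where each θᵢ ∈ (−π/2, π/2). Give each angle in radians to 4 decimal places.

φ1=0.0° → target in arm frame (0.0485, 0.1144)
  A=0.0615, B=-0.2549, C=(l²−L²−A²−y'²−z²)/(2L)=-0.0065
  √(A²+B²)=0.2622;  θ1 = -1.3340+1.5955 ≈ 0.2615
φ2=120.0° → target in arm frame (0.0748, -0.0992)
  A cos θ + B sin θ = C:  0.0352·cos θ + -0.2549·sin θ = 0.0128
  √(A²+B²)=0.2573;  θ2 = -1.4337+1.5209 ≈ 0.0873
arm 3 (φ=240.0°): x'=-0.1233, y'=-0.0152
  A=0.2333, B=-0.2549, C=(l²−L²−A²−y'²−z²)/(2L)=-0.1325
  √(A²+B²)=0.3456;  θ3 = -0.8296+1.9643 ≈ 1.1347

θ₁ = 0.2615, θ₂ = 0.0873, θ₃ = 1.1347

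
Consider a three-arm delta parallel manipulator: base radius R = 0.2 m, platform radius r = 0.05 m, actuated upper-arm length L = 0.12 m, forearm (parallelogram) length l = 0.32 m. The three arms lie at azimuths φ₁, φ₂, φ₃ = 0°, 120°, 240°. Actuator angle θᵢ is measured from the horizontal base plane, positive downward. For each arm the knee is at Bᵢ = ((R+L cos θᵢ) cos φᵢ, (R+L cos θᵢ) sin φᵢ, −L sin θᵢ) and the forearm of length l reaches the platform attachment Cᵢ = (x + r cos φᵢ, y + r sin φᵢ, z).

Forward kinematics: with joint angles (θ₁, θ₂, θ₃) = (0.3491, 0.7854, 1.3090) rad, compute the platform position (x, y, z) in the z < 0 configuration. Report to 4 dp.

(0.0733, 0.0532, -0.2934)

φ1=0.0°: virtual centre (0.2628, 0.0000, -0.0410), radius l
φ2=120.0°: virtual centre (-0.1174, 0.2034, -0.0849), radius l
φ3=240.0°: virtual centre (-0.0905, -0.1568, -0.1159), radius l
subtract pairs → two planes through P
linear system: -0.7604x+0.4068y = -0.0084−-0.0876z; -0.7066x+-0.3136y = -0.0245−-0.1497z
Cramer: x(z) = 0.0240-0.1681z;  y(z) = 0.0242-0.0988z
sphere 1 gives Az²+Bz+C=0 with A=1.0380, B=0.1576, C=-0.0431;  B²−4AC=0.2038;  roots -0.2934, 0.1415;  negative root z = -0.2934
x = 0.0733, y = 0.0532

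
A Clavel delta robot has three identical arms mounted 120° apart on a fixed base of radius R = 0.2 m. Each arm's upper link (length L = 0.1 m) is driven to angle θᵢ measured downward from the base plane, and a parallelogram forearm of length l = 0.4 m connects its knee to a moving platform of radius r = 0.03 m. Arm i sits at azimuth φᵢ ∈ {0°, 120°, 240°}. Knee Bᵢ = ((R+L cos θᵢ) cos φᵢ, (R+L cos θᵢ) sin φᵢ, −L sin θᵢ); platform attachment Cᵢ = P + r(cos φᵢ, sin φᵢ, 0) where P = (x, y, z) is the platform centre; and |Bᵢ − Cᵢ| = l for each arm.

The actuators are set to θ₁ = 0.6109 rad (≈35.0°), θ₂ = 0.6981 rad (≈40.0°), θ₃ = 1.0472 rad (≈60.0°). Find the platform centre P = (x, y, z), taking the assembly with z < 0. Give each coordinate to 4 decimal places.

(0.0286, 0.0335, -0.3875)

arm 1 at φ=0.0°: ρ1 = 0.2519;  S1 = (0.2519, 0.0000, -0.0574)
φ2=120.0°: virtual centre (-0.1233, 0.2136, -0.0643), radius l
arm 3 at φ=240.0°: ρ3 = 0.2200;  S3 = (-0.1100, -0.1905, -0.0866)
eliminate P² terms by subtracting sphere 1 from 2 and 3
linear system: -0.7504x+0.4271y = -0.0018−-0.0138z; -0.7238x+-0.3811y = -0.0109−-0.0585z
det = 0.5951;  x = 0.0089+-0.0508z,  y = 0.0115+-0.0569z
quadratic in z: (1.0058)z²+(0.1381)z+(-0.0975)=0, √Δ=0.6415 → z ∈ {-0.3875, 0.2502}; z = -0.3875 (taking z<0)
x = 0.0286, y = 0.0335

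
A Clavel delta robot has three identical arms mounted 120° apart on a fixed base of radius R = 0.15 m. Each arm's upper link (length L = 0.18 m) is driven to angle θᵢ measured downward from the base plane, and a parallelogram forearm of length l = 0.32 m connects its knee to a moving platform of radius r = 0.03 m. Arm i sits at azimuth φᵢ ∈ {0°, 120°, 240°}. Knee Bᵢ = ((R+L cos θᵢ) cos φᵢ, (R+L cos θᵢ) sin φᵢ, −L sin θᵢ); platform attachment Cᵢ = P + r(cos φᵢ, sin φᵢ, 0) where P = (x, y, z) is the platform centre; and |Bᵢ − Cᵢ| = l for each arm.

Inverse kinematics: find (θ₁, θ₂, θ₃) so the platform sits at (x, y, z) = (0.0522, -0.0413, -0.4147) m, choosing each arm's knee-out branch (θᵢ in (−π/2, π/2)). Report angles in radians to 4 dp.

θ₁ = 0.9598, θ₂ = 1.3963, θ₃ = 1.1341

φ1=0.0° → target in arm frame (0.0522, -0.0413)
  A cos θ + B sin θ = C:  0.0678·cos θ + -0.4147·sin θ = -0.3008
  θ1 = atan2(B,A) + arccos(C/0.4202) = 0.9598
rotate P by −φ2: (-0.0619, -0.0246, -0.4147)
  e−x'=0.1819;  (l²−L²−(e−x')²−y'²−z²)/2L = -0.3768
  √(A²+B²)=0.4528;  θ2 = -1.1575+2.5538 ≈ 1.3963
rotate P by −φ3: (0.0097, 0.0659, -0.4147)
  A cos θ + B sin θ = C:  0.1103·cos θ + -0.4147·sin θ = -0.3291
  γ=atan2(-0.4147,0.1103)=-1.3108;  ψ=arccos(-0.7670)=2.4449;  θ3=γ+ψ≈1.1341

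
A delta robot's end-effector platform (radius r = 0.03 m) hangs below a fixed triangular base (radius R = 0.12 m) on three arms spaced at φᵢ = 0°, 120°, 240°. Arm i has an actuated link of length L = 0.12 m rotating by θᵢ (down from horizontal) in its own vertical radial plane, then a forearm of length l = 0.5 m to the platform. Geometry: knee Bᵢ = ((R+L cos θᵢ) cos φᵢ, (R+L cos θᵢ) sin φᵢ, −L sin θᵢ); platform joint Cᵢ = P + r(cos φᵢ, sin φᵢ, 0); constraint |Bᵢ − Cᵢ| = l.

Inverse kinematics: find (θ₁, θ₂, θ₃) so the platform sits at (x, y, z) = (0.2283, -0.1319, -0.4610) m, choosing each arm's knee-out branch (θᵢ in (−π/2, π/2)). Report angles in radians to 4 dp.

θ₁ = -0.1748, θ₂ = 1.3958, θ₃ = 0.6975

arm 1 (φ=0.0°): x'=0.2283, y'=-0.1319
  e−x'=-0.1383;  (l²−L²−(e−x')²−y'²−z²)/2L = -0.0560
  √(A²+B²)=0.4813;  θ1 = -1.8623+1.6875 ≈ -0.1748
rotate P by −φ2: (-0.2284, -0.1318, -0.4610)
  A=0.3184, B=-0.4610, C=(l²−L²−A²−y'²−z²)/(2L)=-0.3985
  θ2 = atan2(B,A) + arccos(C/0.5603) = 1.3958
arm 3 (φ=240.0°): x'=0.0001, y'=0.2637
  A cos θ + B sin θ = C:  0.0899·cos θ + -0.4610·sin θ = -0.2272
  θ3 = atan2(B,A) + arccos(C/0.4697) = 0.6975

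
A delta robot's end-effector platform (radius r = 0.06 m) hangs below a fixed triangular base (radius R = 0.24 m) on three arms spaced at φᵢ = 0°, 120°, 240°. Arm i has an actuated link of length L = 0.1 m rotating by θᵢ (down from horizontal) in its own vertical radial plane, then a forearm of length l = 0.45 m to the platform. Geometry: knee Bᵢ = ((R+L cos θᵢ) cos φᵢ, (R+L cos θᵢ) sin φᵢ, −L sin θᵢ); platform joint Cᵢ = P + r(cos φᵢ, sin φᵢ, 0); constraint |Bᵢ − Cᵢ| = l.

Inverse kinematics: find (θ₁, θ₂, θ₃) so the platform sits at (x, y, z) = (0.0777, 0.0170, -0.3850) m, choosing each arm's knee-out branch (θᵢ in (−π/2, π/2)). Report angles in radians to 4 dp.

θ₁ = -0.1745, θ₂ = 0.5235, θ₃ = 0.6984

arm 1 (φ=0.0°): x'=0.0777, y'=0.0170
  A cos θ + B sin θ = C:  0.1023·cos θ + -0.3850·sin θ = 0.1676
  θ1 = atan2(B,A) + arccos(C/0.3984) = -0.1745
φ2=120.0° → target in arm frame (-0.0241, -0.0758)
  A cos θ + B sin θ = C:  0.2041·cos θ + -0.3850·sin θ = -0.0157
  γ=atan2(-0.3850,0.2041)=-1.0833;  ψ=arccos(-0.0360)=1.6068;  θ2=γ+ψ≈0.5235
arm 3 (φ=240.0°): x'=-0.0536, y'=0.0588
  A cos θ + B sin θ = C:  0.2336·cos θ + -0.3850·sin θ = -0.0687
  √(A²+B²)=0.4503;  θ3 = -1.0255+1.7239 ≈ 0.6984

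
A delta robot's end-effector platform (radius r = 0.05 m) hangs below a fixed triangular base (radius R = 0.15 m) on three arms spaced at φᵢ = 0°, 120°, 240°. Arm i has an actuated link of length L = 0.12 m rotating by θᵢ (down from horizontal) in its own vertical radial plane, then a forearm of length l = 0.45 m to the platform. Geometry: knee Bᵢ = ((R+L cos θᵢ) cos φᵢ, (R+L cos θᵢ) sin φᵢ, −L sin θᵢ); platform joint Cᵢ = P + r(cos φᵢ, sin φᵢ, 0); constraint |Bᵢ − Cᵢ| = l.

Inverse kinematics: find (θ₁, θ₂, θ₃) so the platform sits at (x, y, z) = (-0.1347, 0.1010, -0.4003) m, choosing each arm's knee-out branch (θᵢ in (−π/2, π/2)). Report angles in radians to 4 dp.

θ₁ = 0.8730, θ₂ = -0.3489, θ₃ = 0.4367

rotate P by −φ1: (-0.1347, 0.1010, -0.4003)
  A cos θ + B sin θ = C:  0.2347·cos θ + -0.4003·sin θ = -0.1559
  θ1 = atan2(B,A) + arccos(C/0.4640) = 0.8730
arm 2 (φ=120.0°): x'=0.1548, y'=0.0662
  A cos θ + B sin θ = C:  -0.0548·cos θ + -0.4003·sin θ = 0.0853
  θ2 = atan2(B,A) + arccos(C/0.4040) = -0.3489
φ3=240.0° → target in arm frame (-0.0201, -0.1672)
  A=0.1201, B=-0.4003, C=(l²−L²−A²−y'²−z²)/(2L)=-0.0605
  γ=atan2(-0.4003,0.1201)=-1.2793;  ψ=arccos(-0.1446)=1.7160;  θ3=γ+ψ≈0.4367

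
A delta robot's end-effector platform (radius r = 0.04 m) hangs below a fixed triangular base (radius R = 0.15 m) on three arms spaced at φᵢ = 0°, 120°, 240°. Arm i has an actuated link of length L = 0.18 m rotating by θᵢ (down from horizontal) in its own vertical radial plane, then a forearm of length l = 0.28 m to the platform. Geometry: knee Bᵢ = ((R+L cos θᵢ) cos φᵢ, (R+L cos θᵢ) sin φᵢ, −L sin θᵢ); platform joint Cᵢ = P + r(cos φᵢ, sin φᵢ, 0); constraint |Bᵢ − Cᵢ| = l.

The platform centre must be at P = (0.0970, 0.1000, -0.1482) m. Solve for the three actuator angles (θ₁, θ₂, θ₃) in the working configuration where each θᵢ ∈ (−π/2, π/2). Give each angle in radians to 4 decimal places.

φ1=0.0° → target in arm frame (0.0970, 0.1000)
  A=0.0130, B=-0.1482, C=(l²−L²−A²−y'²−z²)/(2L)=0.0385
  θ1 = atan2(B,A) + arccos(C/0.1488) = -0.1744
arm 2 (φ=120.0°): x'=0.0381, y'=-0.1340
  e−x'=0.0719;  (l²−L²−(e−x')²−y'²−z²)/2L = 0.0025
  θ2 = atan2(B,A) + arccos(C/0.1647) = 0.4363
arm 3 (φ=240.0°): x'=-0.1351, y'=0.0340
  e−x'=0.2451;  (l²−L²−(e−x')²−y'²−z²)/2L = -0.1033
  γ=atan2(-0.1482,0.2451)=-0.5438;  ψ=arccos(-0.3607)=1.9398;  θ3=γ+ψ≈1.3960

θ₁ = -0.1744, θ₂ = 0.4363, θ₃ = 1.3960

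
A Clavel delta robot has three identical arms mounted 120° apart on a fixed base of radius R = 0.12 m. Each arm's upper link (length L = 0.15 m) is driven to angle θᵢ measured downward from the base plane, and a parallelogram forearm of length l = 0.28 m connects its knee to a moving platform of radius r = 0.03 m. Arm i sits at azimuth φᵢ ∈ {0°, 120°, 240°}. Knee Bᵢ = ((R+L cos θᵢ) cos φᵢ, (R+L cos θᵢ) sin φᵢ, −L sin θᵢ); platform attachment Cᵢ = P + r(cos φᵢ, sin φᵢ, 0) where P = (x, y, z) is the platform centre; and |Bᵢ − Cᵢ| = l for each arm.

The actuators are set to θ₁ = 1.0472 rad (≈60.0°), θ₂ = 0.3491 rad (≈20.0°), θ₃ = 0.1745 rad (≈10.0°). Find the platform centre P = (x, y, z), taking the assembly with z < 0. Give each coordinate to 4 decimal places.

(-0.0962, -0.0150, -0.2296)

arm 1 at φ=0.0°: ρ1 = 0.1650;  centre 1 = (0.1650, 0.0000, -0.1299)
arm 2 at φ=120.0°: ρ2 = 0.2310;  centre 2 = (-0.1155, 0.2000, -0.0513)
arm 3 at φ=240.0°: ρ3 = 0.2377;  centre 3 = (-0.1189, -0.2059, -0.0260)
subtract pairs → two planes through P
plane₁₂: -0.5610x+0.4000y+0.1572z = 0.0119
det = 0.4581;  x = -0.0221+0.3227z,  y = -0.0013+0.0596z
into |P−centre ₁|² = l²: 1.1077z² + 0.1389z + -0.0265 = 0;  Δ = 0.1368;  z = -0.2296 or 0.1042 → z<0 root = -0.2296
x = -0.0962, y = -0.0150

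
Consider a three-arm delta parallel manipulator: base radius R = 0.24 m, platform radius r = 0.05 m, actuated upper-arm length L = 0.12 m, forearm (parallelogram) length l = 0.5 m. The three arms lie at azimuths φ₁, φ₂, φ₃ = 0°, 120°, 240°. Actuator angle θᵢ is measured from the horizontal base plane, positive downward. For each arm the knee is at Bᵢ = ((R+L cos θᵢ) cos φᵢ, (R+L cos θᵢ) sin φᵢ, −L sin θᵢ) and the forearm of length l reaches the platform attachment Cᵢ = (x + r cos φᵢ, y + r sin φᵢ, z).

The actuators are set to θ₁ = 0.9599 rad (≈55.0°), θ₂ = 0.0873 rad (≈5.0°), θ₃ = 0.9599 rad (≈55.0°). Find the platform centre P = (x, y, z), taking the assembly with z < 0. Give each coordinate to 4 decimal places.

(-0.0582, 0.1007, -0.4716)

S1 = (0.2588·cos0.0°, 0.2588·sin0.0°, -0.0983) = (0.2588, 0.0000, -0.0983)
arm 2 at φ=120.0°: ρ2 = 0.3095;  S2 = (-0.1548, 0.2681, -0.0105)
S3 = (0.2588·cos240.0°, 0.2588·sin240.0°, -0.0983) = (-0.1294, -0.2242, -0.0983)
subtract pairs → two planes through P
linear system: -0.8272x+0.5361y = 0.0193−0.1757z; -0.7765x+-0.4483y = 0.0000−0.0000z
det = 0.7872;  x = -0.0110+0.1000z,  y = 0.0190+-0.1733z
into |P−S₁|² = l²: 1.0400z² + 0.1360z + -0.1672 = 0;  Δ = 0.7140;  z = -0.4716 or 0.3408 → z<0 root = -0.4716
x = -0.0582, y = 0.1007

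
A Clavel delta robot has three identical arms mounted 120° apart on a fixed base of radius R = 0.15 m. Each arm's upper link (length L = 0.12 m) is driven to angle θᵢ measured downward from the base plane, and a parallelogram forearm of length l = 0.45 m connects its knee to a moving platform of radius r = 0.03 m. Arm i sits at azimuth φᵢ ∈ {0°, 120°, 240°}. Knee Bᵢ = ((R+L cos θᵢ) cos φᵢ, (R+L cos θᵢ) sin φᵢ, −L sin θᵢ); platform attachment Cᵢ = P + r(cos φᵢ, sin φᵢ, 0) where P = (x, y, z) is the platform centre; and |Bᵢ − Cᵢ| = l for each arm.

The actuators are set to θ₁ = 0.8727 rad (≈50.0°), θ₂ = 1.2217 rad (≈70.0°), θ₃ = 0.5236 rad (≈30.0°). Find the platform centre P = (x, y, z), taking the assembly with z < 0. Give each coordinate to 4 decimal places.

O1 = (0.1971·cos0.0°, 0.1971·sin0.0°, -0.0919) = (0.1971, 0.0000, -0.0919)
O2 = (0.1610·cos120.0°, 0.1610·sin120.0°, -0.1128) = (-0.0805, 0.1395, -0.1128)
O3 = (0.2239·cos240.0°, 0.2239·sin240.0°, -0.0600) = (-0.1120, -0.1939, -0.0600)
eliminate P² terms by subtracting sphere 1 from 2 and 3
linear system: -0.5553x+0.2789y = -0.0087−-0.0417z; -0.6182x+-0.3878y = 0.0064−0.0639z
det = 0.3878;  x = 0.0040+0.0043z,  y = -0.0230+0.1579z
into |P−O₁|² = l²: 1.0249z² + 0.1749z + -0.1562 = 0;  Δ = 0.6711;  z = -0.4850 or 0.3143 → z<0 root = -0.4850
x = 0.0020, y = -0.0996

(0.0020, -0.0996, -0.4850)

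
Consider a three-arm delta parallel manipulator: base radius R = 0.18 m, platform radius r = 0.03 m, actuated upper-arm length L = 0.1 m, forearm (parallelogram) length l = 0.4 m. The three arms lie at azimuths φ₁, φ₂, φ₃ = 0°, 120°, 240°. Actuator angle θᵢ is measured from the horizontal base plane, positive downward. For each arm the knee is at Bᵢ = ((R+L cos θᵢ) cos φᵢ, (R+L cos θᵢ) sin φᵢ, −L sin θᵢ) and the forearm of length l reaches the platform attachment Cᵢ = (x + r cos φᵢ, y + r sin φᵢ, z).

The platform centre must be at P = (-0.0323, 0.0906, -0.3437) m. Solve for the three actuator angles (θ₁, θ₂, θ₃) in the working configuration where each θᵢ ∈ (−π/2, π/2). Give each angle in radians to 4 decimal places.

arm 1 (φ=0.0°): x'=-0.0323, y'=0.0906
  A=0.1823, B=-0.3437, C=(l²−L²−A²−y'²−z²)/(2L)=-0.0479
  √(A²+B²)=0.3891;  θ1 = -1.0831+1.6941 ≈ 0.6110
rotate P by −φ2: (0.0946, -0.0173, -0.3437)
  A=0.0554, B=-0.3437, C=(l²−L²−A²−y'²−z²)/(2L)=0.1425
  γ=atan2(-0.3437,0.0554)=-1.4110;  ψ=arccos(0.4094)=1.1490;  θ2=γ+ψ≈-0.2620
φ3=240.0° → target in arm frame (-0.0623, -0.0733)
  A=0.2123, B=-0.3437, C=(l²−L²−A²−y'²−z²)/(2L)=-0.0929
  √(A²+B²)=0.4040;  θ3 = -1.0174+1.8028 ≈ 0.7853

θ₁ = 0.6110, θ₂ = -0.2620, θ₃ = 0.7853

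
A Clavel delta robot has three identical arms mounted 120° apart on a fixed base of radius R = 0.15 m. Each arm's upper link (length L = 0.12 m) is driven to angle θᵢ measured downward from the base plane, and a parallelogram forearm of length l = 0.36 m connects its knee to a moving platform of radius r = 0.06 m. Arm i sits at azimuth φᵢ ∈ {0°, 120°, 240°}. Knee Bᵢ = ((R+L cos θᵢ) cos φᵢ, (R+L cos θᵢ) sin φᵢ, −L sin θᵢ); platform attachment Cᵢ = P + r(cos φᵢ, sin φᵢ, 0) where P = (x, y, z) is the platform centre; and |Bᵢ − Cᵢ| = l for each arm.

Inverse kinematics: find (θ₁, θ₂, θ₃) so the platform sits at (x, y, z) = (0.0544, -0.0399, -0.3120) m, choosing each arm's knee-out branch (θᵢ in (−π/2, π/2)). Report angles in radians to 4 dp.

θ₁ = -0.0867, θ₂ = 0.5238, θ₃ = 0.1746

arm 1 (φ=0.0°): x'=0.0544, y'=-0.0399
  A cos θ + B sin θ = C:  0.0356·cos θ + -0.3120·sin θ = 0.0625
  γ=atan2(-0.3120,0.0356)=-1.4572;  ψ=arccos(0.1990)=1.3705;  θ1=γ+ψ≈-0.0867
φ2=120.0° → target in arm frame (-0.0618, -0.0272)
  e−x'=0.1518;  (l²−L²−(e−x')²−y'²−z²)/2L = -0.0246
  γ=atan2(-0.3120,0.1518)=-1.1181;  ψ=arccos(-0.0710)=1.6418;  θ2=γ+ψ≈0.5238
rotate P by −φ3: (0.0074, 0.0671, -0.3120)
  A cos θ + B sin θ = C:  0.0826·cos θ + -0.3120·sin θ = 0.0272
  √(A²+B²)=0.3228;  θ3 = -1.3119+1.4864 ≈ 0.1746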